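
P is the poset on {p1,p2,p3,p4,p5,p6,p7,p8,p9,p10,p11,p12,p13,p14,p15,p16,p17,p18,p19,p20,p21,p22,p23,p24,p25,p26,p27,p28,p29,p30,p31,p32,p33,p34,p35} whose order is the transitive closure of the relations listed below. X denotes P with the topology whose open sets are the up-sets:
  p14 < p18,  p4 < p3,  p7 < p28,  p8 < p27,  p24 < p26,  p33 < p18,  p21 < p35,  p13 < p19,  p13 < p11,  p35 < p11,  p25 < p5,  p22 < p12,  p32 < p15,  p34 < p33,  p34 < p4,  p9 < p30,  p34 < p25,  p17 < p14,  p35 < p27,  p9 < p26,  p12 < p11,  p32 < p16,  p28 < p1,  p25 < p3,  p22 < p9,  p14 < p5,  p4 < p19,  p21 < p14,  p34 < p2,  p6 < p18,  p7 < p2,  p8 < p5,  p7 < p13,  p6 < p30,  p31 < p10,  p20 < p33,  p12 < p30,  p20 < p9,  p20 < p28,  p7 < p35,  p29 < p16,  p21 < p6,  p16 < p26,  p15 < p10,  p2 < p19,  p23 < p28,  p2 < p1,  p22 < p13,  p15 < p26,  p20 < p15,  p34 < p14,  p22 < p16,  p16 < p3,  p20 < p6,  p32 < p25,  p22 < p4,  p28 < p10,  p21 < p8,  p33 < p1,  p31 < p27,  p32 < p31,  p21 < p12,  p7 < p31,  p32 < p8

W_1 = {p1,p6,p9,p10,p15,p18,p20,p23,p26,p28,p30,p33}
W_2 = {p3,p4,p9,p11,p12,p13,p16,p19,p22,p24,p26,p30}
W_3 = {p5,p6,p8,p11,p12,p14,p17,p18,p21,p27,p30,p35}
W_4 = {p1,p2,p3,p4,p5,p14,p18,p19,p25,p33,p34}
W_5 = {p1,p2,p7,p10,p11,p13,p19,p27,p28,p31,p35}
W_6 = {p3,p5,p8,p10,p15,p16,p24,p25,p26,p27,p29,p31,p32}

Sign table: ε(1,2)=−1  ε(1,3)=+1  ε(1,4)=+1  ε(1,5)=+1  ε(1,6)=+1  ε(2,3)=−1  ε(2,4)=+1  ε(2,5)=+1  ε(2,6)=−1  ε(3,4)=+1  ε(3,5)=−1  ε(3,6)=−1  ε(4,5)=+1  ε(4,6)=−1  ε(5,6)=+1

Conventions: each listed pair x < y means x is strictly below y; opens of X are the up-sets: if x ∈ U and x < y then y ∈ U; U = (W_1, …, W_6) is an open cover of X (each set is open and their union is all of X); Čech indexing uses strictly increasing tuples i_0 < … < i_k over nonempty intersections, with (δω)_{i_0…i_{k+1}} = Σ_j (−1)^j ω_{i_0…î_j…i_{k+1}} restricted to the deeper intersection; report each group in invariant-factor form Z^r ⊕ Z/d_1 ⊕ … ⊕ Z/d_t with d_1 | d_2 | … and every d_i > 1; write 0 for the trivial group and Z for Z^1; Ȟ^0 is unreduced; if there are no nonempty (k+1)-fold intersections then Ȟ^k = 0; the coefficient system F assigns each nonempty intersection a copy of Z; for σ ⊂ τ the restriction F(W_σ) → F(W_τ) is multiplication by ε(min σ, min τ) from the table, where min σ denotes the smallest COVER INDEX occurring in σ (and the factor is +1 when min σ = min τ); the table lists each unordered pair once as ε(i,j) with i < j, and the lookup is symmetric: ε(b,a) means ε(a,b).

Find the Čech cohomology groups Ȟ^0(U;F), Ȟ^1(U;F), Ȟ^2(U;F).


nonempty overlaps:
  W12={p9,p26,p30} W13={p6,p18,p30} W14={p1,p18,p33} W15={p1,p10,p28} W16={p10,p15,p26} W23={p11,p12,p30} W24={p3,p4,p19} W25={p11,p13,p19} W26={p3,p16,p24,p26} W34={p5,p14,p18} W35={p11,p27,p35} W36={p5,p8,p27} W45={p1,p2,p19} W46={p3,p5,p25} W56={p10,p27,p31}
  W123={p30} W126={p26} W134={p18} W145={p1} W156={p10} W235={p11} W245={p19} W246={p3} W346={p5} W356={p27}
C dims 6,15,10; δ0: rk 6, SNF 1^5·2; δ1: rk 9, SNF 1^9
degree 0: 6−6−0 = 0 → Ȟ^0 ≅ 0
degree 1: 15−9−6 = 0 plus torsion [2] → Ȟ^1 ≅ Z/2
degree 2: 10−0−9 = 1 → Ȟ^2 ≅ Z

Ȟ^0 = 0,  Ȟ^1 = Z/2,  Ȟ^2 = Z


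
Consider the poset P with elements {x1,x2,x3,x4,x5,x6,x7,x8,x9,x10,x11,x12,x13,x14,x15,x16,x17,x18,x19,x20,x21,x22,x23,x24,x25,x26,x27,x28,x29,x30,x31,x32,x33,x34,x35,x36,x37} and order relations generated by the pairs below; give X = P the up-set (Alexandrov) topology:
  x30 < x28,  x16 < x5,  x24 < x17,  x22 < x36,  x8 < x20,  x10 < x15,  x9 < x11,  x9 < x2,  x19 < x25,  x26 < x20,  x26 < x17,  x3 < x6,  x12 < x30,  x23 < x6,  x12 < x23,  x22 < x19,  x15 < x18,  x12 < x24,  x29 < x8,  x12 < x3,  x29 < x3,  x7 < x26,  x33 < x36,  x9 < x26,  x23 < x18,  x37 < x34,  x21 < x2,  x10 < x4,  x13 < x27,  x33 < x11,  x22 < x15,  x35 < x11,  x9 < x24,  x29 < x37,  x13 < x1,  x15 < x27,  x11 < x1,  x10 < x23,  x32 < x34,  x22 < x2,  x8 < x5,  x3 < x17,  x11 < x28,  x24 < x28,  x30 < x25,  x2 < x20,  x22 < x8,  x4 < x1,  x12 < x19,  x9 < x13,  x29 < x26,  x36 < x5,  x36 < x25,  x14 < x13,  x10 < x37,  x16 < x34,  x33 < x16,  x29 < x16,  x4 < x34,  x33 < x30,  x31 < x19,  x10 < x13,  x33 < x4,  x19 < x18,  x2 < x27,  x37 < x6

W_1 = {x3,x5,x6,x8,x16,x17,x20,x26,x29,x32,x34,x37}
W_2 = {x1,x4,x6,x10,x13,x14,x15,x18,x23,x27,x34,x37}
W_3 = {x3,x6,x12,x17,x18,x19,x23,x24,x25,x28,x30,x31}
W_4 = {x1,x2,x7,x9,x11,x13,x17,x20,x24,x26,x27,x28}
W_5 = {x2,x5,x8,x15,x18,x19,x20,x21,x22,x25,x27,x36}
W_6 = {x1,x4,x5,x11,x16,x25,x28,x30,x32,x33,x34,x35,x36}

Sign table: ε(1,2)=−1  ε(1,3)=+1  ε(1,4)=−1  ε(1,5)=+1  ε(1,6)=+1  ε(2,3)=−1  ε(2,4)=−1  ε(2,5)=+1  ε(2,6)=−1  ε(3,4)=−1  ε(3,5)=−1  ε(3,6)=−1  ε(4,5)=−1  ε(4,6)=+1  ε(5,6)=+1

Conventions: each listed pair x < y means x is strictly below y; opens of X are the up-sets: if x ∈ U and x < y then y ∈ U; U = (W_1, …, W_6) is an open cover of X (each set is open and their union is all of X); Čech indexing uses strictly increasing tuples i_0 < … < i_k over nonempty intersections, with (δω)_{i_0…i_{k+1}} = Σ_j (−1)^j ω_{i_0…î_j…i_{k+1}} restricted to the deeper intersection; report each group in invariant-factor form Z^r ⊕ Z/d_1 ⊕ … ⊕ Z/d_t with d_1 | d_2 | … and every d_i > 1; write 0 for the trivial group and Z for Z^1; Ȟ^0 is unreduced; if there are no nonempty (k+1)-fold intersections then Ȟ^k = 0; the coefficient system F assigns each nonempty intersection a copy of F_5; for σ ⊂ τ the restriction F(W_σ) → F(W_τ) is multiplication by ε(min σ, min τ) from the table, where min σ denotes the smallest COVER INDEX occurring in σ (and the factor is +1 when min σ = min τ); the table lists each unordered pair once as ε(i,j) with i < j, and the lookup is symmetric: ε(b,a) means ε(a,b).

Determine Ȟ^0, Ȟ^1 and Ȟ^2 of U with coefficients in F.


Ȟ^0 = 0,  Ȟ^1 = 0,  Ȟ^2 = Z/5

nonempty intersections:
  W12={x6,x34,x37} W13={x3,x6,x17} W14={x17,x20,x26} W15={x5,x8,x20} W16={x5,x16,x32,x34} W23={x6,x18,x23} W24={x1,x13,x27} W25={x15,x18,x27} W26={x1,x4,x34} W34={x17,x24,x28} W35={x18,x19,x25} W36={x25,x28,x30} W45={x2,x20,x27} W46={x1,x11,x28} W56={x5,x25,x36}
  W123={x6} W126={x34} W134={x17} W145={x20} W156={x5} W235={x18} W245={x27} W246={x1} W346={x28} W356={x25}
C dims 6,15,10; δ0: rk_F5 6; δ1: rk_F5 9
Ȟ^0: (6−6)−0=0 ⇒ 0
Ȟ^1: (15−9)−6=0 ⇒ 0
Ȟ^2: (10−0)−9=1 ⇒ Z/5


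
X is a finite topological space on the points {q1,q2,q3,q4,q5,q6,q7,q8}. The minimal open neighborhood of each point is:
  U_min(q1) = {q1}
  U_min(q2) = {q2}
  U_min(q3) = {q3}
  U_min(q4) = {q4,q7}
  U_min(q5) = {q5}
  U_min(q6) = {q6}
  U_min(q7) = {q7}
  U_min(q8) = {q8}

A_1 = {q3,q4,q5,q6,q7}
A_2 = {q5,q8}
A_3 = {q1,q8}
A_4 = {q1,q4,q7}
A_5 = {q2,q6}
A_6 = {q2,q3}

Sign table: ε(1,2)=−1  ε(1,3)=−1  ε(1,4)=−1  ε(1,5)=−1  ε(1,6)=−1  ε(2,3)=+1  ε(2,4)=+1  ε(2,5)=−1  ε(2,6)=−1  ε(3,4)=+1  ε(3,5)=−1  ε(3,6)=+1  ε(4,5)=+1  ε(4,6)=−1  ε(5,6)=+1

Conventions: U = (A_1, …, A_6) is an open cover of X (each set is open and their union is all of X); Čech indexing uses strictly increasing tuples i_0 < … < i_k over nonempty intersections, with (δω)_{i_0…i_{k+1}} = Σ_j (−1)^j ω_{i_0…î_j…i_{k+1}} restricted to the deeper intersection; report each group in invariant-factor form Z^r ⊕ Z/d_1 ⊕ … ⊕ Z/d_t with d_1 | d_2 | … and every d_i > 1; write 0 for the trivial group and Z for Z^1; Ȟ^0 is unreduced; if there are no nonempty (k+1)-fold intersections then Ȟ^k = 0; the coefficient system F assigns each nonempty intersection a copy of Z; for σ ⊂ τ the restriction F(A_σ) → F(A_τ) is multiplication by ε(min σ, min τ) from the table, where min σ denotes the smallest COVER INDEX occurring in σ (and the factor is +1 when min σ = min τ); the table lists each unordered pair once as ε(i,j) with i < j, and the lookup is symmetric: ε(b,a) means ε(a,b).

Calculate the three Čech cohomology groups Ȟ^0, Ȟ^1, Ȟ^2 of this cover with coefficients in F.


Ȟ^0 ≅ Z,  Ȟ^1 ≅ Z^2,  Ȟ^2 ≅ 0

cover nerve:
  A12={q5} A14={q4,q7} A15={q6} A16={q3} A23={q8} A34={q1} A56={q2}
C dims 6,7; δ0: rk 5, SNF 1^5
Ȟ^0: (6−5)−0=1 ⇒ Z
Ȟ^1: (7−0)−5=2 ⇒ Z^2
Ȟ^2: (0−0)−0=0 ⇒ 0


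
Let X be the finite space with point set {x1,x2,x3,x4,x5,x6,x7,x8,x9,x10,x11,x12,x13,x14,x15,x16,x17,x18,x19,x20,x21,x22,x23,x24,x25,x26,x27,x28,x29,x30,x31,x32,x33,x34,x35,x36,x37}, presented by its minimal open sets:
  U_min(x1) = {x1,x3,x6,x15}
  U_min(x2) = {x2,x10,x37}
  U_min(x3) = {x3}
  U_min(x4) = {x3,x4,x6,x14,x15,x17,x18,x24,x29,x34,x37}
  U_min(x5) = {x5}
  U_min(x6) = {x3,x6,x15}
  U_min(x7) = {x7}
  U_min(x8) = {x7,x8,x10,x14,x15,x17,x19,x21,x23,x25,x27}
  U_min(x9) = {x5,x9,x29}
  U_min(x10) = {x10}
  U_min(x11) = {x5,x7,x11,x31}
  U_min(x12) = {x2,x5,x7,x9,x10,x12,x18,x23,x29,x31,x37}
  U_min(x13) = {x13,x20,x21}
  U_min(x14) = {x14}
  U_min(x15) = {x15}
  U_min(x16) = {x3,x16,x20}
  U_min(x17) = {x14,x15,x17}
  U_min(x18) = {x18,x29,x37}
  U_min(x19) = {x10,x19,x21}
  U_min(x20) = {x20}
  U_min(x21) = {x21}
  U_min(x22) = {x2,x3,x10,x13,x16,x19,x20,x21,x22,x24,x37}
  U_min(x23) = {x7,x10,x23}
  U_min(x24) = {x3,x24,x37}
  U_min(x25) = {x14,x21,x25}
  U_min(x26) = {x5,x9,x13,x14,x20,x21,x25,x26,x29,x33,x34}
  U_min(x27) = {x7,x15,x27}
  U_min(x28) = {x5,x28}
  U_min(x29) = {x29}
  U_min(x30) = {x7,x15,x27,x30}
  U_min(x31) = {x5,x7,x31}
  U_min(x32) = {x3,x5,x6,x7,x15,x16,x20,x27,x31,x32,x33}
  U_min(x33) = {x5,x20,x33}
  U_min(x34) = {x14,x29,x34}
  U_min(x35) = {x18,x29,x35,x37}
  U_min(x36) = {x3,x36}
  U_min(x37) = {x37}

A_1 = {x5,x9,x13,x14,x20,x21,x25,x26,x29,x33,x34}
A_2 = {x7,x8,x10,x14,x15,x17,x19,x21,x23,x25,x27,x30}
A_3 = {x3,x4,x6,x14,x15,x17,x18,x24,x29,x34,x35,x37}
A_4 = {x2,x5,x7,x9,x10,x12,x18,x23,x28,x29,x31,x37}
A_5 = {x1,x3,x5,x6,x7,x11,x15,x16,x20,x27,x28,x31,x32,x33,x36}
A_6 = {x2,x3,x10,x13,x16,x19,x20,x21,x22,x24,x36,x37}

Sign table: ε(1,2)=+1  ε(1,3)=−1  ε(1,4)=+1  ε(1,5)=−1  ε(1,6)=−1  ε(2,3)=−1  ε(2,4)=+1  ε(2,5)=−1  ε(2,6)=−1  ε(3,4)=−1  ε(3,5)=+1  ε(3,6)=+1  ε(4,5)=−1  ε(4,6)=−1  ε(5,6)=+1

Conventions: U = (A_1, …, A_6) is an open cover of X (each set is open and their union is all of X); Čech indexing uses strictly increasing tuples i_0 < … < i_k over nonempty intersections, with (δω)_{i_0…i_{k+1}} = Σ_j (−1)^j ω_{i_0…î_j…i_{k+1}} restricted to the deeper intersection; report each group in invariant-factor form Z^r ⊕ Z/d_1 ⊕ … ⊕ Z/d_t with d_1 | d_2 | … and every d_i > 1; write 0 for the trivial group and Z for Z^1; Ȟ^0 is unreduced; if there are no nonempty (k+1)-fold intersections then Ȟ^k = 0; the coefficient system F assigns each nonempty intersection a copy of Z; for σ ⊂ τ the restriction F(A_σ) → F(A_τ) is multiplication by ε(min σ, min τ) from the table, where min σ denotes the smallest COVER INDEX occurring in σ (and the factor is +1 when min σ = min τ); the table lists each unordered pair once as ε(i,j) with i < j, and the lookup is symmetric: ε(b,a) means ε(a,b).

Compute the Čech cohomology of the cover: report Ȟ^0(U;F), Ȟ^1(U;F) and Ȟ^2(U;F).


intersection data:
  A12={x14,x21,x25} A13={x14,x29,x34} A14={x5,x9,x29} A15={x5,x20,x33} A16={x13,x20,x21} A23={x14,x15,x17} A24={x7,x10,x23} A25={x7,x15,x27} A26={x10,x19,x21} A34={x18,x29,x37} A35={x3,x6,x15} A36={x3,x24,x37} A45={x5,x7,x28,x31} A46={x2,x10,x37} A56={x3,x16,x20,x36}
  A123={x14} A126={x21} A134={x29} A145={x5} A156={x20} A235={x15} A245={x7} A246={x10} A346={x37} A356={x3}
C dims 6,15,10; δ0: rk 5, SNF 1^5; δ1: rk 10, SNF 1^9·2
Ȟ^0 = (6 − 5) − 0 = 1, so Ȟ^0 ≅ Z
Ȟ^1 = (15 − 10) − 5 = 0, so Ȟ^1 ≅ 0
Ȟ^2 = (10 − 0) − 10 = 0 plus torsion [2], so Ȟ^2 ≅ Z/2

Ȟ^0 ≅ Z,  Ȟ^1 ≅ 0,  Ȟ^2 ≅ Z/2


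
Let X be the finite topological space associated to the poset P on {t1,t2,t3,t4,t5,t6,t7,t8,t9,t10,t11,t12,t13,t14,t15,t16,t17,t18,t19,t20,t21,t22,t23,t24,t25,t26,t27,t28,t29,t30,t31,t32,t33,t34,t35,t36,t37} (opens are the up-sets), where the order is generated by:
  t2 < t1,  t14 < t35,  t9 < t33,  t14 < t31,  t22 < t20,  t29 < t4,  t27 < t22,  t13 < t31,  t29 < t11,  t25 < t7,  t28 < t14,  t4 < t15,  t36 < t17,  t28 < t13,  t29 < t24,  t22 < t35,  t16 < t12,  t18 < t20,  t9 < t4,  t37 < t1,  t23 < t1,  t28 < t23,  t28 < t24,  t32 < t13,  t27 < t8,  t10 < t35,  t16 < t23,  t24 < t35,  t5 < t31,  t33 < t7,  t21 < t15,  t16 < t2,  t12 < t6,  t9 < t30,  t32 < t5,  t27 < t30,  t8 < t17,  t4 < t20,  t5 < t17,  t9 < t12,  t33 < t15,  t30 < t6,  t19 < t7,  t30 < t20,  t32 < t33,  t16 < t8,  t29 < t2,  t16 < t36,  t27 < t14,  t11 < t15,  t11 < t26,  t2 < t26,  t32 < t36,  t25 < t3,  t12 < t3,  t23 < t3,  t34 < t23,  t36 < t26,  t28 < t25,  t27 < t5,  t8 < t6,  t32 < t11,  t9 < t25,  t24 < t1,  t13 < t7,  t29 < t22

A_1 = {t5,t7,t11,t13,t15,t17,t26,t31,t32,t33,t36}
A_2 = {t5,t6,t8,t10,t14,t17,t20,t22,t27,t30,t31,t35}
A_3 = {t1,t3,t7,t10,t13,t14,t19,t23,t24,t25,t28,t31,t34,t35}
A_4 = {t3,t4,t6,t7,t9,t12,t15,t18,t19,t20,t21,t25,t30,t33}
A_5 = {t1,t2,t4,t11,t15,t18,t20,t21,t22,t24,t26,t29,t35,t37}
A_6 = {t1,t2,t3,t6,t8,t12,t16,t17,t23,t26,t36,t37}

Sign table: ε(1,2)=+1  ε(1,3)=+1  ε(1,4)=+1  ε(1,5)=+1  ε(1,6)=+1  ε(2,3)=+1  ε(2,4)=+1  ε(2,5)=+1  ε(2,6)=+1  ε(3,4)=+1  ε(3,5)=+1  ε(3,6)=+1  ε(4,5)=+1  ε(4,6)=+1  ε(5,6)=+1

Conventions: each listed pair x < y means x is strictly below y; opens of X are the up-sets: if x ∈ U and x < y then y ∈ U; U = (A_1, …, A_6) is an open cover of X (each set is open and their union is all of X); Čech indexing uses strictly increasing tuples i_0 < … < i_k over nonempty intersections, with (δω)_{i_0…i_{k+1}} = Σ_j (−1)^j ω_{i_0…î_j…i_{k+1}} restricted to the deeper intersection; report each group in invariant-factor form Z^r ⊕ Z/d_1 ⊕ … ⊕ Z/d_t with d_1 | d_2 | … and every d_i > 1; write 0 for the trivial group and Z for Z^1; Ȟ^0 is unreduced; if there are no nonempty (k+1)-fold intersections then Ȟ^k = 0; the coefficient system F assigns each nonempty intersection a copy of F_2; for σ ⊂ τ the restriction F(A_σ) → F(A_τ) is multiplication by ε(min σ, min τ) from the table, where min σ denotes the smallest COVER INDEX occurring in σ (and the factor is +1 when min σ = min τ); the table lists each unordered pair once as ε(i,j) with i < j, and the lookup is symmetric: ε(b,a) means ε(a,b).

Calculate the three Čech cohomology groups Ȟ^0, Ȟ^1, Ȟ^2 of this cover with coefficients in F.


nerve of the cover:
  A12={t5,t17,t31} A13={t7,t13,t31} A14={t7,t15,t33} A15={t11,t15,t26} A16={t17,t26,t36} A23={t10,t14,t31,t35} A24={t6,t20,t30} A25={t20,t22,t35} A26={t6,t8,t17} A34={t3,t7,t19,t25} A35={t1,t24,t35} A36={t1,t3,t23} A45={t4,t15,t18,t20,t21} A46={t3,t6,t12} A56={t1,t2,t26,t37}
  A123={t31} A126={t17} A134={t7} A145={t15} A156={t26} A235={t35} A245={t20} A246={t6} A346={t3} A356={t1}
C dims 6,15,10; δ0: rk_F2 5; δ1: rk_F2 9
Ȟ^0 = (6 − 5) − 0 = 1, so Ȟ^0 ≅ Z/2
Ȟ^1 = (15 − 9) − 5 = 1, so Ȟ^1 ≅ Z/2
Ȟ^2 = (10 − 0) − 9 = 1, so Ȟ^2 ≅ Z/2

Ȟ^0 = Z/2, Ȟ^1 = Z/2, Ȟ^2 = Z/2


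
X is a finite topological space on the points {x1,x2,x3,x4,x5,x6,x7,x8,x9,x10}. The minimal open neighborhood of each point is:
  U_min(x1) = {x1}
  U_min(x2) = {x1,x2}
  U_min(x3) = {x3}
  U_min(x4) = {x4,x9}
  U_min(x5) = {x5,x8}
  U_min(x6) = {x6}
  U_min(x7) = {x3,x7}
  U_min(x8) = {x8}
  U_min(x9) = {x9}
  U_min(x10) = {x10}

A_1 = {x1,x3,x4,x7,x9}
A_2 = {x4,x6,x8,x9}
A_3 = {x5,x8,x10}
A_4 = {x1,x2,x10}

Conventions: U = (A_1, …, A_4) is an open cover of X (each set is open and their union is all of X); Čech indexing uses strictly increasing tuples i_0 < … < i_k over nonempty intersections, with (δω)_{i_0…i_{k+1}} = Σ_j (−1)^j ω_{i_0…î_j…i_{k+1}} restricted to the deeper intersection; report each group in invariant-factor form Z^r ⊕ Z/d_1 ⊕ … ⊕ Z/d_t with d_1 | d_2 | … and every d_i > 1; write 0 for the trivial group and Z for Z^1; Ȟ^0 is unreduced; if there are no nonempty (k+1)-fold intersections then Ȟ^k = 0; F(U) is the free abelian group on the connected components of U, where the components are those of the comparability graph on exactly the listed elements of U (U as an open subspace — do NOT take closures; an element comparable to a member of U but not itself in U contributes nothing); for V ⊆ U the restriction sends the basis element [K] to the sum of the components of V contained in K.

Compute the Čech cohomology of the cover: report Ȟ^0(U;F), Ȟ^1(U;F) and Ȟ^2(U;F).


Ȟ^0 = Z^6,  Ȟ^1 = 0,  Ȟ^2 = 0

nonempty intersections:
  A12={x4,x9} A14={x1} A23={x8} A34={x10}
components per intersection:
  A1: {x1} {x3,x7} {x4,x9}
  A2: {x4,x9} {x6} {x8}
  A3: {x5,x8} {x10}
  A4: {x1,x2} {x10}
  A12: {x4,x9}
  A14: {x1}
  A23: {x8}
  A34: {x10}
C dims 10,4; δ0: rk 4, SNF 1^4
Ȟ^0: (10−4)−0=6 ⇒ Z^6
Ȟ^1: (4−0)−4=0 ⇒ 0
Ȟ^2: (0−0)−0=0 ⇒ 0


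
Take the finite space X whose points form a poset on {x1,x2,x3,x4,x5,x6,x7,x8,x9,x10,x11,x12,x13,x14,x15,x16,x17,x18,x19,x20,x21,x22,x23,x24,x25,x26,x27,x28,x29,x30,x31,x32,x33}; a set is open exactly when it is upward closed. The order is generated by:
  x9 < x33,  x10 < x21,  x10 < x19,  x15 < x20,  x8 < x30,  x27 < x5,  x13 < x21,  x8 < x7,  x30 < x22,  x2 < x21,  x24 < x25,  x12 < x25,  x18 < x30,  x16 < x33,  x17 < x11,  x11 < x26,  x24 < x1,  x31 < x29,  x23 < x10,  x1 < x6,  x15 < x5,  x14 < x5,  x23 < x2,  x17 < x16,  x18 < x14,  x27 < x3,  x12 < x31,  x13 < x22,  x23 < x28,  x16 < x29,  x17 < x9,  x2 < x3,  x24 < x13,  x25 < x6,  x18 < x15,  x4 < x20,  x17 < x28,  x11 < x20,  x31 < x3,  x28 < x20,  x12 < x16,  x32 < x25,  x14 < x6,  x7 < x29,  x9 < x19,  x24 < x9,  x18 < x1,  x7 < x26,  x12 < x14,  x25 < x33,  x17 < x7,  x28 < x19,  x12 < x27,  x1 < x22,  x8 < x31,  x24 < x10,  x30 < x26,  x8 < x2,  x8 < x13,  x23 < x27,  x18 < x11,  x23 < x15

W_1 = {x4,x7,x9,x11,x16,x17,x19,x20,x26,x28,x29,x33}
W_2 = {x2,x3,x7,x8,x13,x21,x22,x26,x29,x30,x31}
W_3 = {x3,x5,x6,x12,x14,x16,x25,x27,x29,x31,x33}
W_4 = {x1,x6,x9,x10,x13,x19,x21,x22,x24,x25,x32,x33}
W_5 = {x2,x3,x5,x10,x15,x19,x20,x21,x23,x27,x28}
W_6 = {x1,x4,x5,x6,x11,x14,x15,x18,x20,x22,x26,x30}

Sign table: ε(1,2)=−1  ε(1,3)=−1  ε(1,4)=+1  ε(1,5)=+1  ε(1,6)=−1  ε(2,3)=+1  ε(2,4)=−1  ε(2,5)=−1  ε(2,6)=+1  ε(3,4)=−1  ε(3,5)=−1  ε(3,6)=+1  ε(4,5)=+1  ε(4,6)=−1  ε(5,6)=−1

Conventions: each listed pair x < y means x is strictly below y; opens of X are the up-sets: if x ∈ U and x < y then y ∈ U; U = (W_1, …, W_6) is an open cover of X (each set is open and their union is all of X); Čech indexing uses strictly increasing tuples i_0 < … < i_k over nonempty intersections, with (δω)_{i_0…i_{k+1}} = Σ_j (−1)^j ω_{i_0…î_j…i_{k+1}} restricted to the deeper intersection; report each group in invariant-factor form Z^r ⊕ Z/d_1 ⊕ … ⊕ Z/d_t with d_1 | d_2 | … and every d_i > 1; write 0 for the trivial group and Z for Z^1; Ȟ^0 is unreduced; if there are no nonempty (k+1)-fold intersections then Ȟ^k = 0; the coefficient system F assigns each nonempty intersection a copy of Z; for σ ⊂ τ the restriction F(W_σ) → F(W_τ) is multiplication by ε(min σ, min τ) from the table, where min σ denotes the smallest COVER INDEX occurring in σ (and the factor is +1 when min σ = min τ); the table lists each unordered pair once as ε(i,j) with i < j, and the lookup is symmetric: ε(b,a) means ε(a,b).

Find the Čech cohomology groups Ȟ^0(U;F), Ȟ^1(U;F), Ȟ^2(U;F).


Ȟ^0 = Z, Ȟ^1 = 0, Ȟ^2 = Z/2

nerve simplices:
  W12={x7,x26,x29} W13={x16,x29,x33} W14={x9,x19,x33} W15={x19,x20,x28} W16={x4,x11,x20,x26} W23={x3,x29,x31} W24={x13,x21,x22} W25={x2,x3,x21} W26={x22,x26,x30} W34={x6,x25,x33} W35={x3,x5,x27} W36={x5,x6,x14} W45={x10,x19,x21} W46={x1,x6,x22} W56={x5,x15,x20}
  W123={x29} W126={x26} W134={x33} W145={x19} W156={x20} W235={x3} W245={x21} W246={x22} W346={x6} W356={x5}
C dims 6,15,10; δ0: rk 5, SNF 1^5; δ1: rk 10, SNF 1^9·2
degree 0: 6−5−0 = 1 → Ȟ^0 ≅ Z
degree 1: 15−10−5 = 0 → Ȟ^1 ≅ 0
degree 2: 10−0−10 = 0 plus torsion [2] → Ȟ^2 ≅ Z/2


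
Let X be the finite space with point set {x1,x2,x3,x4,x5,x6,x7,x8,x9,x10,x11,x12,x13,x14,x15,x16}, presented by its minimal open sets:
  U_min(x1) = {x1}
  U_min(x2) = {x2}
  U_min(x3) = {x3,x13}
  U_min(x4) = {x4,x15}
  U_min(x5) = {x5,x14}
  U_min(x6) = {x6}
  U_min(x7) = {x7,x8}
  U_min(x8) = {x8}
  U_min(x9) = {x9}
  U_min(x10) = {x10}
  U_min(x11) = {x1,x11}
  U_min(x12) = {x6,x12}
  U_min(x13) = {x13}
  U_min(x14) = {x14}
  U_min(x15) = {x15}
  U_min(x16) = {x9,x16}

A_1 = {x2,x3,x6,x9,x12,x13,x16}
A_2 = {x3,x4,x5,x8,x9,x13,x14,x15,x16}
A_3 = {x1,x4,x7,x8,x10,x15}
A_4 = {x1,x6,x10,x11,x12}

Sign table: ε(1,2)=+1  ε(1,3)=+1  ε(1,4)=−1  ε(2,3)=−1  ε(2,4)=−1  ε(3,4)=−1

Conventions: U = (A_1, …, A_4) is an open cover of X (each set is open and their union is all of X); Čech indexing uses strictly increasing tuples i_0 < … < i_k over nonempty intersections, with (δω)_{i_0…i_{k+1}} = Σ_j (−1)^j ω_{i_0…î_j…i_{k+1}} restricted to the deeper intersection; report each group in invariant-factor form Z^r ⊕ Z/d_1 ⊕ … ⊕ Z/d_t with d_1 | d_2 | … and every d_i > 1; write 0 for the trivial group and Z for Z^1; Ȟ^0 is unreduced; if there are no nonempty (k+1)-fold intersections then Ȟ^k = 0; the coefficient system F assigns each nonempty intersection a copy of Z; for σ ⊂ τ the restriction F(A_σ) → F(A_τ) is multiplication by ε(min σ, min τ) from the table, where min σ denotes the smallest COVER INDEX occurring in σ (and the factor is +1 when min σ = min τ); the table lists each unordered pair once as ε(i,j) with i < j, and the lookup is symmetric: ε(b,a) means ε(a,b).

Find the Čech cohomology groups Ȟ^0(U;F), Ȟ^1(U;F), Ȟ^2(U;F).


Ȟ^0 ≅ 0,  Ȟ^1 ≅ Z/2,  Ȟ^2 ≅ 0

intersection data:
  A12={x3,x9,x13,x16} A14={x6,x12} A23={x4,x8,x15} A34={x1,x10}
C dims 4,4; δ0: rk 4, SNF 1^3·2
Ȟ^0 = (4 − 4) − 0 = 0, so Ȟ^0 ≅ 0
Ȟ^1 = (4 − 0) − 4 = 0 plus torsion [2], so Ȟ^1 ≅ Z/2
Ȟ^2 = (0 − 0) − 0 = 0, so Ȟ^2 ≅ 0


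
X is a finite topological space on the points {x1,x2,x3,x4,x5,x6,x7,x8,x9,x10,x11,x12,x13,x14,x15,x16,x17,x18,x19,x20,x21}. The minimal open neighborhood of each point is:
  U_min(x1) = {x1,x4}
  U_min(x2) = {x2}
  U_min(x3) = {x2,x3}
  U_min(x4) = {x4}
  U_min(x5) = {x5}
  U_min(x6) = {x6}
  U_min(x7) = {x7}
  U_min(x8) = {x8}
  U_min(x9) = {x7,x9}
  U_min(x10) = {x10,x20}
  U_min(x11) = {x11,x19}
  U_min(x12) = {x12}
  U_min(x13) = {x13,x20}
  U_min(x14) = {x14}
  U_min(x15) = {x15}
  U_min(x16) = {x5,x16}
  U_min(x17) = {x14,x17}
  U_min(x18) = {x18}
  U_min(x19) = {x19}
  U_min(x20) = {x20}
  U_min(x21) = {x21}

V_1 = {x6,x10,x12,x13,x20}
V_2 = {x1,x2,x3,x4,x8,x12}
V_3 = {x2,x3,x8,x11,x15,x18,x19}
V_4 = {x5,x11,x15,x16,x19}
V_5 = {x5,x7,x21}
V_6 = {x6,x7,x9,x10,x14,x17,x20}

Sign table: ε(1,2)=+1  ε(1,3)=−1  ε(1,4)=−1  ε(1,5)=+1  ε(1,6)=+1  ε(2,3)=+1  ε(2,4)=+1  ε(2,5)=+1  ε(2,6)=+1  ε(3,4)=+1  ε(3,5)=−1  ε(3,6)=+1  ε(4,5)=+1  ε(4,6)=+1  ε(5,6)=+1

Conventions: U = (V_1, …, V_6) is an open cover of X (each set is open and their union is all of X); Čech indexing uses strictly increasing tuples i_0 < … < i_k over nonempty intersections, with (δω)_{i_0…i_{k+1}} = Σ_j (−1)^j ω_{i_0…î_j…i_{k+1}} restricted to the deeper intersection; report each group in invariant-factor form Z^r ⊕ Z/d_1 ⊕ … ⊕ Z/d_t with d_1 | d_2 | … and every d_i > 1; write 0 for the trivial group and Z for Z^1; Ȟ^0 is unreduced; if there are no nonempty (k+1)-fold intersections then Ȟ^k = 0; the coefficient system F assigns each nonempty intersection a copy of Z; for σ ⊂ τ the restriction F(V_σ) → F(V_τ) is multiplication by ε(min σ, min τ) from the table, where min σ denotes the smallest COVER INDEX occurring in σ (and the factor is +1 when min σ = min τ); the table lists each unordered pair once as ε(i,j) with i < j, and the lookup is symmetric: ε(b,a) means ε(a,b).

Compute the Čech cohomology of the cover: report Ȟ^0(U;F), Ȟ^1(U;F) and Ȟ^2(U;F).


Ȟ^0(U;F) ≅ Z,  Ȟ^1(U;F) ≅ Z,  Ȟ^2(U;F) ≅ 0

nerve of the cover:
  V12={x12} V16={x6,x10,x20} V23={x2,x3,x8} V34={x11,x15,x19} V45={x5} V56={x7}
C dims 6,6; δ0: rk 5, SNF 1^5
Ȟ^0 = (6 − 5) − 0 = 1, so Ȟ^0 ≅ Z
Ȟ^1 = (6 − 0) − 5 = 1, so Ȟ^1 ≅ Z
Ȟ^2 = (0 − 0) − 0 = 0, so Ȟ^2 ≅ 0


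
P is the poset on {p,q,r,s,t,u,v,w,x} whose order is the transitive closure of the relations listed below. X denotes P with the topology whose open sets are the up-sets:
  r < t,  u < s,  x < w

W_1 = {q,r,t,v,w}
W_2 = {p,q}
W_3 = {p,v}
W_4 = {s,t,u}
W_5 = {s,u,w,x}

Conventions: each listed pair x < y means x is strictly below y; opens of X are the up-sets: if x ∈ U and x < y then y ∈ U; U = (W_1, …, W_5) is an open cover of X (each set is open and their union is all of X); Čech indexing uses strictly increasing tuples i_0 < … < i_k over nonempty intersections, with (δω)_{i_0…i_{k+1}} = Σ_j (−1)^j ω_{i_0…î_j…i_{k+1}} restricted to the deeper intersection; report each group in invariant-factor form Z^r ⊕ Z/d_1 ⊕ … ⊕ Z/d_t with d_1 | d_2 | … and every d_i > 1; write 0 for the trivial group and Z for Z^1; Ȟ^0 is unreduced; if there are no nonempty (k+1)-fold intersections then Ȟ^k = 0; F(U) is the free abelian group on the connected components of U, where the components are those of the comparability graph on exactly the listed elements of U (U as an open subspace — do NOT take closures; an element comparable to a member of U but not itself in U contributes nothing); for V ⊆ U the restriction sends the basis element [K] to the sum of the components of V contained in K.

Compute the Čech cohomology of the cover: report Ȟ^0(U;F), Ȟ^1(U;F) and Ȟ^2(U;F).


Ȟ^0(U;F) ≅ Z^6, Ȟ^1(U;F) ≅ 0 and Ȟ^2(U;F) ≅ 0

cover nerve:
  W12={q} W13={v} W14={t} W15={w} W23={p} W45={s,u}
components per intersection:
  W1: {q} {r,t} {v} {w}
  W2: {p} {q}
  W3: {p} {v}
  W4: {s,u} {t}
  W5: {s,u} {w,x}
  W12: {q}
  W13: {v}
  W14: {t}
  W15: {w}
  W23: {p}
  W45: {s,u}
C dims 12,6; δ0: rk 6, SNF 1^6
Ȟ^0: (12−6)−0=6 ⇒ Z^6
Ȟ^1: (6−0)−6=0 ⇒ 0
Ȟ^2: (0−0)−0=0 ⇒ 0


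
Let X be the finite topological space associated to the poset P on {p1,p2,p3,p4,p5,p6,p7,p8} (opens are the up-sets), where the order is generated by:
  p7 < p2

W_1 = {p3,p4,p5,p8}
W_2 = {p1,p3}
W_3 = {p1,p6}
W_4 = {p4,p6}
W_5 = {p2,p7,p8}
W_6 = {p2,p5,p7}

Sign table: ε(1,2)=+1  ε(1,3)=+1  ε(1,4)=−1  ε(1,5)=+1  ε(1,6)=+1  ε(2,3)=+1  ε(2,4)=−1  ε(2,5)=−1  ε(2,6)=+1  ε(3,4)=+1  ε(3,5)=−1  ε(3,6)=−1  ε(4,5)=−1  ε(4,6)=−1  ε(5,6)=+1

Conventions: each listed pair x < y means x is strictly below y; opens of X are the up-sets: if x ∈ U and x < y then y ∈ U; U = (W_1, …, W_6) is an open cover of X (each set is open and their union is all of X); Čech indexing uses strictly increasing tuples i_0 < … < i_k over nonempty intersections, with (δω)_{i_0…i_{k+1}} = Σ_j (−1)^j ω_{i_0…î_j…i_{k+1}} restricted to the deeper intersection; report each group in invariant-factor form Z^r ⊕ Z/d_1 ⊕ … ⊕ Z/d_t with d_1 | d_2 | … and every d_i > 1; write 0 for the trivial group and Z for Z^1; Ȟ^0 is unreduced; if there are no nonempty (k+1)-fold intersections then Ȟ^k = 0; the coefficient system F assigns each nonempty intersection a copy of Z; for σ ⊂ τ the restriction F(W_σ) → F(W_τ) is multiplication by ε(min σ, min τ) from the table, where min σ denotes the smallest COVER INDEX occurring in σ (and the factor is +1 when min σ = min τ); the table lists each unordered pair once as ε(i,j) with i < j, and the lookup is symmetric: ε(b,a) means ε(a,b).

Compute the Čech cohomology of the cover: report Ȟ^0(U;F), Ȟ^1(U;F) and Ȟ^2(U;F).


Ȟ^0 = 0,  Ȟ^1 = Z ⊕ Z/2,  Ȟ^2 = 0

cover nerve:
  W12={p3} W14={p4} W15={p8} W16={p5} W23={p1} W34={p6} W56={p2,p7}
C dims 6,7; δ0: rk 6, SNF 1^5·2
Ȟ^0: (6−6)−0=0 ⇒ 0
Ȟ^1: (7−0)−6=1 plus torsion [2] ⇒ Z ⊕ Z/2
Ȟ^2: (0−0)−0=0 ⇒ 0


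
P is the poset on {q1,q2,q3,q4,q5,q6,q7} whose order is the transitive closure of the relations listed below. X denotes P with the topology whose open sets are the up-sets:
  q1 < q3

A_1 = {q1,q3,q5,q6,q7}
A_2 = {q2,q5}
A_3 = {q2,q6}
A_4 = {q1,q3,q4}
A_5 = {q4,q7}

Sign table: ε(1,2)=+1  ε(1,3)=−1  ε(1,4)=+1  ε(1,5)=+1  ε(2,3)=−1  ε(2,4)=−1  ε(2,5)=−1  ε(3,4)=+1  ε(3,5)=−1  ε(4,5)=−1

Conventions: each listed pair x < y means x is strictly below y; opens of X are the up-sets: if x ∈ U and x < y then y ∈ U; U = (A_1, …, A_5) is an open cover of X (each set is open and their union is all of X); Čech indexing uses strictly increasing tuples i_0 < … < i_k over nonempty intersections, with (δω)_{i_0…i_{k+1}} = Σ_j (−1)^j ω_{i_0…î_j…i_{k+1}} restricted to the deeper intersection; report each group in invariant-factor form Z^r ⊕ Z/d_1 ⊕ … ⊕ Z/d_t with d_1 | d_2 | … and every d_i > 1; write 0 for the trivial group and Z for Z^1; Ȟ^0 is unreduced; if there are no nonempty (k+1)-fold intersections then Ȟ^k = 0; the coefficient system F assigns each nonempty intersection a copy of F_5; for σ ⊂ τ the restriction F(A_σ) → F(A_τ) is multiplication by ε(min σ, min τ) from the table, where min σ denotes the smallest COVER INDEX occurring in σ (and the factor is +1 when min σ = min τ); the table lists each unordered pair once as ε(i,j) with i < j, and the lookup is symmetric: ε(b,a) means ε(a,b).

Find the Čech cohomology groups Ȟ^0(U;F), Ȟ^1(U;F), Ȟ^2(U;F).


Ȟ^0(U;F) ≅ 0,  Ȟ^1(U;F) ≅ Z/5,  Ȟ^2(U;F) ≅ 0

nerve of the cover:
  A12={q5} A13={q6} A14={q1,q3} A15={q7} A23={q2} A45={q4}
C dims 5,6; δ0: rk_F5 5
Ȟ^0 = (5 − 5) − 0 = 0, so Ȟ^0 ≅ 0
Ȟ^1 = (6 − 0) − 5 = 1, so Ȟ^1 ≅ Z/5
Ȟ^2 = (0 − 0) − 0 = 0, so Ȟ^2 ≅ 0


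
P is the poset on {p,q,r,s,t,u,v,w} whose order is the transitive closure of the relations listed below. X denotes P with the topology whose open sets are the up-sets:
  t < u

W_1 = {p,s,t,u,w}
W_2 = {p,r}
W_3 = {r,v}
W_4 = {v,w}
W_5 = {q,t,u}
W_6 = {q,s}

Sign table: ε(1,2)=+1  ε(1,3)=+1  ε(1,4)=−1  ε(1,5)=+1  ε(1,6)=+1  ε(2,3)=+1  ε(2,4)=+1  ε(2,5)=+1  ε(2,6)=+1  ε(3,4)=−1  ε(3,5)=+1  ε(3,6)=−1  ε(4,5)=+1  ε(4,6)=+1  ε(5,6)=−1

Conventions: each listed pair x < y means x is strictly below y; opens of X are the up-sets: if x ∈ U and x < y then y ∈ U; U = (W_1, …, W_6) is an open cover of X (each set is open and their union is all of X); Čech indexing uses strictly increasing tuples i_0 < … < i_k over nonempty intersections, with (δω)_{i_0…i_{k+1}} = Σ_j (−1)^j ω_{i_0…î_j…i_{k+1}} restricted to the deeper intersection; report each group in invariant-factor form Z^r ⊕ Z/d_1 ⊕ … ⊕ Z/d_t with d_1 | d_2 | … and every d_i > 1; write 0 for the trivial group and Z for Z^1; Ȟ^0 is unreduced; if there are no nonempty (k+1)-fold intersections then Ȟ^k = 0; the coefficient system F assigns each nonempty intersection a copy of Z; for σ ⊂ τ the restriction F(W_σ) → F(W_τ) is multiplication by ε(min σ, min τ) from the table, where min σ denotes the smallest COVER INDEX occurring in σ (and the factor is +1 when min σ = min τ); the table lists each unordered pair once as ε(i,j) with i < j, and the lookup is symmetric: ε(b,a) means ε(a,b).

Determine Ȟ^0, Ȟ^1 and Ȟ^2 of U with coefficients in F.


Ȟ^0 = 0,  Ȟ^1 = Z ⊕ Z/2,  Ȟ^2 = 0

nonempty intersections:
  W12={p} W14={w} W15={t,u} W16={s} W23={r} W34={v} W56={q}
C dims 6,7; δ0: rk 6, SNF 1^5·2
Ȟ^0: (6−6)−0=0 ⇒ 0
Ȟ^1: (7−0)−6=1 plus torsion [2] ⇒ Z ⊕ Z/2
Ȟ^2: (0−0)−0=0 ⇒ 0


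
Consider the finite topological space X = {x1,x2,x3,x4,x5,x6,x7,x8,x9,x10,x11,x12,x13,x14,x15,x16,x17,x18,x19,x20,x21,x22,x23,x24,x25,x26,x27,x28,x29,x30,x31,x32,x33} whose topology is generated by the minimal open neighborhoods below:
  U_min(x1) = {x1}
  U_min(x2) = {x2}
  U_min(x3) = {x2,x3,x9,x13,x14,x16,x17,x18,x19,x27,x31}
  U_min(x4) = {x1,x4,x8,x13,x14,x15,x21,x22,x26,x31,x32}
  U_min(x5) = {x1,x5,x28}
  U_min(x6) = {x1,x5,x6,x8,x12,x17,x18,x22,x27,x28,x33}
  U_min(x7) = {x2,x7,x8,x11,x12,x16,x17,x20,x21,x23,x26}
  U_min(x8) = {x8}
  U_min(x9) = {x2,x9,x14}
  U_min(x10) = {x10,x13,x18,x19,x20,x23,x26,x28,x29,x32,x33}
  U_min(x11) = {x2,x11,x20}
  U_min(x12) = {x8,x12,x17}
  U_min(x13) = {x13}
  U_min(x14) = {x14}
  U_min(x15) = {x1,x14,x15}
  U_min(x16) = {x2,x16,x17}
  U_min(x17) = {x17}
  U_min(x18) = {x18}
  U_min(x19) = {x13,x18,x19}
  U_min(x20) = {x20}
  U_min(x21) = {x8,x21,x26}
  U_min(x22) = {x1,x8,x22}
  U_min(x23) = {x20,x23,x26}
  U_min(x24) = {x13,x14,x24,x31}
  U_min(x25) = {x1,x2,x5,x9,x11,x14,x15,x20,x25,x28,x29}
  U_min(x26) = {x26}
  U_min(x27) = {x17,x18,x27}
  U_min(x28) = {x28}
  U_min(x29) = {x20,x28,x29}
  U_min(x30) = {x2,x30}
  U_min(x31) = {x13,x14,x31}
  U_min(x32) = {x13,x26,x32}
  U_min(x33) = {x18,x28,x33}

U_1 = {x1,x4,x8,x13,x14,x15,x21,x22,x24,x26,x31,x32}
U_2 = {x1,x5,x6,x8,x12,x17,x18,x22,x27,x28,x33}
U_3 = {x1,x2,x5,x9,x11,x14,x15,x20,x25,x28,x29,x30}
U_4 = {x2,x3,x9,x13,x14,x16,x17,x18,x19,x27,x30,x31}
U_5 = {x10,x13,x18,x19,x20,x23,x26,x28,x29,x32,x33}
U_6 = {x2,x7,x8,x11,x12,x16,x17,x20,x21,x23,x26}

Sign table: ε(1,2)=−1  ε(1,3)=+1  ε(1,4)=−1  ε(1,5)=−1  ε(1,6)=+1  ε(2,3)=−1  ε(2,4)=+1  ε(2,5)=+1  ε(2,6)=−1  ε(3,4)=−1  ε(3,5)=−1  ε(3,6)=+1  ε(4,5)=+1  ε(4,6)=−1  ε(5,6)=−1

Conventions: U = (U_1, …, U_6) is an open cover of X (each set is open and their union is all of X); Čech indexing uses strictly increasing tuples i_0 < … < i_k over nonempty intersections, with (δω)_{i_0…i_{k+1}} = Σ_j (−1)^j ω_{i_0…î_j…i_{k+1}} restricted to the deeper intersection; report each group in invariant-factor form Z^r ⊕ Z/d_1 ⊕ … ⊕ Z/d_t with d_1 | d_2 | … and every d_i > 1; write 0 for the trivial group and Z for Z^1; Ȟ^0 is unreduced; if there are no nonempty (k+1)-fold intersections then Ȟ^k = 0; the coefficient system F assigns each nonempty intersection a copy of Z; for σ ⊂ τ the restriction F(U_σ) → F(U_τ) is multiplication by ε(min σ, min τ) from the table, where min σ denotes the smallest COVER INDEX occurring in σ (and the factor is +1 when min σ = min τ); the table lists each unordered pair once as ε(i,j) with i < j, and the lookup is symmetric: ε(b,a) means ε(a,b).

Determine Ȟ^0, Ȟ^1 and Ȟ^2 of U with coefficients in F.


nonempty intersections:
  U12={x1,x8,x22} U13={x1,x14,x15} U14={x13,x14,x31} U15={x13,x26,x32} U16={x8,x21,x26} U23={x1,x5,x28} U24={x17,x18,x27} U25={x18,x28,x33} U26={x8,x12,x17} U34={x2,x9,x14,x30} U35={x20,x28,x29} U36={x2,x11,x20} U45={x13,x18,x19} U46={x2,x16,x17} U56={x20,x23,x26}
  U123={x1} U126={x8} U134={x14} U145={x13} U156={x26} U235={x28} U245={x18} U246={x17} U346={x2} U356={x20}
C dims 6,15,10; δ0: rk 5, SNF 1^5; δ1: rk 10, SNF 1^9·2
Ȟ^0: (6−5)−0=1 ⇒ Z
Ȟ^1: (15−10)−5=0 ⇒ 0
Ȟ^2: (10−0)−10=0 plus torsion [2] ⇒ Z/2

Ȟ^0 ≅ Z, Ȟ^1 ≅ 0 and Ȟ^2 ≅ Z/2


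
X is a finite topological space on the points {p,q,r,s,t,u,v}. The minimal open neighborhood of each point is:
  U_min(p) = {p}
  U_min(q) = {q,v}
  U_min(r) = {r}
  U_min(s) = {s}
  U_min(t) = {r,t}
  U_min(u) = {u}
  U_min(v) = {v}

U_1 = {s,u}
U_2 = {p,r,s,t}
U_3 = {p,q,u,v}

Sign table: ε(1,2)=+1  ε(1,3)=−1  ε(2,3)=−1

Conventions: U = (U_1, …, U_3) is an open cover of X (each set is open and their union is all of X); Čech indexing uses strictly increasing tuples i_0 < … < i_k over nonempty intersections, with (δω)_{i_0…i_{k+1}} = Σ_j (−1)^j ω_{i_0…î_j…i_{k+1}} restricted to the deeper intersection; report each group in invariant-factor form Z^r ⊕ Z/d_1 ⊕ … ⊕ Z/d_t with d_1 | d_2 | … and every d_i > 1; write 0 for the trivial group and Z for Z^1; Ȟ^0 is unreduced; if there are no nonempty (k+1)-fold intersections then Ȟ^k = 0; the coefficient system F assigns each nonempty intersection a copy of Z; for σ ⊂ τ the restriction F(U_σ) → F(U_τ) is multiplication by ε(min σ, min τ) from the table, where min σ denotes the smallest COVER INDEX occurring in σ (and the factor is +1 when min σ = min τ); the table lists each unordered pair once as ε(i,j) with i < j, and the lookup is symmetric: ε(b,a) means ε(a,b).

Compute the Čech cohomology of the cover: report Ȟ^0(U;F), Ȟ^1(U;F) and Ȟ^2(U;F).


Ȟ^0 ≅ Z,  Ȟ^1 ≅ Z,  Ȟ^2 ≅ 0

nerve simplices:
  U12={s} U13={u} U23={p}
C dims 3,3; δ0: rk 2, SNF 1^2
degree 0: 3−2−0 = 1 → Ȟ^0 ≅ Z
degree 1: 3−0−2 = 1 → Ȟ^1 ≅ Z
degree 2: 0−0−0 = 0 → Ȟ^2 ≅ 0


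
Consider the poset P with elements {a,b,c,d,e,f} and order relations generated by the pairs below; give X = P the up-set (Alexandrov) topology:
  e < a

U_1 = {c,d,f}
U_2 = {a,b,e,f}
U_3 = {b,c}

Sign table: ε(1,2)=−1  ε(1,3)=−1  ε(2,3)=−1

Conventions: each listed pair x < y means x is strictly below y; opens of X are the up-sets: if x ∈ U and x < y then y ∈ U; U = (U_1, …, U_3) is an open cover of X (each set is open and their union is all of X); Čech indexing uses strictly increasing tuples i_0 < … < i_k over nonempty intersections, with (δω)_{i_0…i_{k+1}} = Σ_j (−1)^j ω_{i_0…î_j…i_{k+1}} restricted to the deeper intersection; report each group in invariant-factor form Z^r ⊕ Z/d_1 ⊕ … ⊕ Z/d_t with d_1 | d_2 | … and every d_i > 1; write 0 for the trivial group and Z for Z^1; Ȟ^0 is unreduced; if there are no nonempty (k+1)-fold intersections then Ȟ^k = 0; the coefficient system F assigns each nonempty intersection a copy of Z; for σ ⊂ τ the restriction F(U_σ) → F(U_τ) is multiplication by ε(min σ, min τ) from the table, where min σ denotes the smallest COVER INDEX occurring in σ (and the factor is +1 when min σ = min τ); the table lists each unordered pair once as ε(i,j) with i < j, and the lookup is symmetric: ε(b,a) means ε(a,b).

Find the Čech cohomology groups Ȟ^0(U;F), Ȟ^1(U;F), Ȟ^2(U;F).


Ȟ^0(U;F) ≅ 0,  Ȟ^1(U;F) ≅ Z/2,  Ȟ^2(U;F) ≅ 0

cover nerve:
  U12={f} U13={c} U23={b}
C dims 3,3; δ0: rk 3, SNF 1^2·2
Ȟ^0: (3−3)−0=0 ⇒ 0
Ȟ^1: (3−0)−3=0 plus torsion [2] ⇒ Z/2
Ȟ^2: (0−0)−0=0 ⇒ 0


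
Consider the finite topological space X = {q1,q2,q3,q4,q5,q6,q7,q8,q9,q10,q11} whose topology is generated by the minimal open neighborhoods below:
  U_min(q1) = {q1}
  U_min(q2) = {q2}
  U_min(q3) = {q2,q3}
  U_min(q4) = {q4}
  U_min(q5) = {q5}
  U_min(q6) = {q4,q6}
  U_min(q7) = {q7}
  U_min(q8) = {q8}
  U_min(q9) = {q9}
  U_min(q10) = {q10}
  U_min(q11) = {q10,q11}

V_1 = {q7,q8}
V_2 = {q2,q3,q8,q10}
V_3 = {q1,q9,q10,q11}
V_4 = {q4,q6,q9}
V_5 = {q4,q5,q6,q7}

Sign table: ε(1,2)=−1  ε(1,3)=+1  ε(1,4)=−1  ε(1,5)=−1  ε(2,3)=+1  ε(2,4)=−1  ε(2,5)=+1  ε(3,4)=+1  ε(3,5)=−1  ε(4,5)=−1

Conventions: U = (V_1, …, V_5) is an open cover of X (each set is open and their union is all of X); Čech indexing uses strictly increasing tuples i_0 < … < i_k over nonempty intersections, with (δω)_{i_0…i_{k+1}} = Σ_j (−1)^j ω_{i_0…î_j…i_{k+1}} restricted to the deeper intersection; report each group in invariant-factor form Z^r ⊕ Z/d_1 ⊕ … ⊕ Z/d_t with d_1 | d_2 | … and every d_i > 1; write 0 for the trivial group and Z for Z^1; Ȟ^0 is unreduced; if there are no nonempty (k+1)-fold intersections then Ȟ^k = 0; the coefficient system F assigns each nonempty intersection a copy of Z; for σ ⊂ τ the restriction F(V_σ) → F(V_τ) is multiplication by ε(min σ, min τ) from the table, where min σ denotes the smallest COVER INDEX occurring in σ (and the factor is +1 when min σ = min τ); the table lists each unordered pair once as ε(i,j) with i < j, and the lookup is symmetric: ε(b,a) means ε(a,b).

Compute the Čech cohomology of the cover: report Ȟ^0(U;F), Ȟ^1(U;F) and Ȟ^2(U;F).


Ȟ^0 = 0, Ȟ^1 = Z/2 and Ȟ^2 = 0

nonempty intersections:
  V12={q8} V15={q7} V23={q10} V34={q9} V45={q4,q6}
C dims 5,5; δ0: rk 5, SNF 1^4·2
Ȟ^0: (5−5)−0=0 ⇒ 0
Ȟ^1: (5−0)−5=0 plus torsion [2] ⇒ Z/2
Ȟ^2: (0−0)−0=0 ⇒ 0


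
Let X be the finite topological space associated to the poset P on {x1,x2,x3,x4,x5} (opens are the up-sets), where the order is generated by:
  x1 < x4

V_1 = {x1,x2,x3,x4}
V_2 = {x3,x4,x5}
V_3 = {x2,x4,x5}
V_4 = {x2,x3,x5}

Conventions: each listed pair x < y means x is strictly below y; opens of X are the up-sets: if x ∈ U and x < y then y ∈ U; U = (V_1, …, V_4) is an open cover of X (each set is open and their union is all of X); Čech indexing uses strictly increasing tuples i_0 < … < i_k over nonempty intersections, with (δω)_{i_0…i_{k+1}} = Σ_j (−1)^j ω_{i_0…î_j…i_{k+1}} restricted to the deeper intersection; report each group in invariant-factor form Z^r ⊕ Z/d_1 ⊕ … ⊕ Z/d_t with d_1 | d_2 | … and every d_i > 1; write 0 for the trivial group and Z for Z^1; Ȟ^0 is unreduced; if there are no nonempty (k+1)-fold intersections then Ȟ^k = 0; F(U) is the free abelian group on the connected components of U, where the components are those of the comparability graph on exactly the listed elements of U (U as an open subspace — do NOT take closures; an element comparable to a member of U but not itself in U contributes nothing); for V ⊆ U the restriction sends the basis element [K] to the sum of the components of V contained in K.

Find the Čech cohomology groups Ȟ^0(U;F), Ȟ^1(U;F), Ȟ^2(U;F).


intersection data:
  V12={x3,x4} V13={x2,x4} V14={x2,x3} V23={x4,x5} V24={x3,x5} V34={x2,x5}
  V123={x4} V124={x3} V134={x2} V234={x5}
components per intersection:
  V1: {x1,x4} {x2} {x3}
  V2: {x3} {x4} {x5}
  V3: {x2} {x4} {x5}
  V4: {x2} {x3} {x5}
  V12: {x3} {x4}
  V13: {x2} {x4}
  V14: {x2} {x3}
  V23: {x4} {x5}
  V24: {x3} {x5}
  V34: {x2} {x5}
  V123: {x4}
  V124: {x3}
  V134: {x2}
  V234: {x5}
C dims 12,12,4; δ0: rk 8, SNF 1^8; δ1: rk 4, SNF 1^4
Ȟ^0 = (12 − 8) − 0 = 4, so Ȟ^0 ≅ Z^4
Ȟ^1 = (12 − 4) − 8 = 0, so Ȟ^1 ≅ 0
Ȟ^2 = (4 − 0) − 4 = 0, so Ȟ^2 ≅ 0

Ȟ^0(U;F) ≅ Z^4, Ȟ^1(U;F) ≅ 0, Ȟ^2(U;F) ≅ 0
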